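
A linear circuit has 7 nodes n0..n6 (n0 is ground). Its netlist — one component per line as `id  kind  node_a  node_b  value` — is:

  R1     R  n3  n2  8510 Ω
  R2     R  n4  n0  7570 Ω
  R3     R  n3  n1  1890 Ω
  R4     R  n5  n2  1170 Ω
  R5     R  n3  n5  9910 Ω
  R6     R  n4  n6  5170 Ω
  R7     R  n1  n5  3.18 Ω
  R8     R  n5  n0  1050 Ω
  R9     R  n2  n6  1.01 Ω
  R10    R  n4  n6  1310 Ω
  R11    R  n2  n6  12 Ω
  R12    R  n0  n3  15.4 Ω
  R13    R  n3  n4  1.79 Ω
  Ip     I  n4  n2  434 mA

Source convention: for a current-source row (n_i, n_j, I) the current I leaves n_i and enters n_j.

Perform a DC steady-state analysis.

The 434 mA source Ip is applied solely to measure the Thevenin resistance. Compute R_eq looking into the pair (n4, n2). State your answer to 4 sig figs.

R_eq = 615.1 Ω

MNA unknowns: 6 node voltages V₁..V_6
R1: Y=0.0001175 on G[3,2]
R2: Y=0.0001321 on G[4,0]
R3: Y=0.0005291 on G[3,1]
R4: Y=0.0008547 on G[5,2]
R5: Y=0.0001009 on G[3,5]
R6: Y=0.0001934 on G[4,6]
R7: Y=0.3145 on G[1,5]
R8: Y=0.0009524 on G[5,0]
R9: Y=0.9901 on G[2,6]
R10: Y=0.0007634 on G[4,6]
R11: Y=0.08333 on G[2,6]
R12: Y=0.06494 on G[0,3]
R13: Y=0.5587 on G[3,4]
Ip: z[4]−=0.434, z[2]+=0.434
solve → V1=92.56, V2=265.3, V3=-1.356, V4=-1.676, V5=92.72, V6=265.0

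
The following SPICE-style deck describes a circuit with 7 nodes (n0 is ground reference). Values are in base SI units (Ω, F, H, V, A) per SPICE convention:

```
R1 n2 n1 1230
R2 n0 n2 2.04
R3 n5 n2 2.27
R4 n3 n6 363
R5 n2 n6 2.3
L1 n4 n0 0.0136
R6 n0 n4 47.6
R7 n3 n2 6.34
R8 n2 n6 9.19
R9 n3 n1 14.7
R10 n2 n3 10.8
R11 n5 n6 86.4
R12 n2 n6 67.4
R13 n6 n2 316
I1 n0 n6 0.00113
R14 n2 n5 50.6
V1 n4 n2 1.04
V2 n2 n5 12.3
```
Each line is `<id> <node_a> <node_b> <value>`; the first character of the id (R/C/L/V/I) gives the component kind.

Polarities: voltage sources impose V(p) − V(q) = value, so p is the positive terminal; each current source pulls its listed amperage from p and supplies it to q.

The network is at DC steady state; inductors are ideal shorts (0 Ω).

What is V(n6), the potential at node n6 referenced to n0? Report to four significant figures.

MNA unknowns: 6 node voltages V₁..V_6 plus 3 source currents (L1, V1, V2)
R1: Y=0.0008130 on G[2,1]
R2: Y=0.4902 on G[0,2]
R3: Y=0.4405 on G[5,2]
R4: Y=0.002755 on G[3,6]
R5: Y=0.4348 on G[2,6]
L1: row V4−V0=0, i_L1 at 4,0
R6: Y=0.02101 on G[0,4]
R7: Y=0.1577 on G[3,2]
R8: Y=0.1088 on G[2,6]
R9: Y=0.06803 on G[3,1]
R10: Y=0.09259 on G[2,3]
R11: Y=0.01157 on G[5,6]
R12: Y=0.01484 on G[2,6]
R13: Y=0.003165 on G[6,2]
I1: z[0]−=0.00113, z[6]+=0.00113
R14: Y=0.01976 on G[2,5]
V1: row V4−V2=1.04, i_V1 at 4,2
V2: row V2−V5=12.3, i_V2 at 2,5
solve → V1=-1.043, V2=-1.040, V3=-1.043, V4=0.000, V5=-13.34, V6=-1.285
aux → i_L1=0.5109, i_V1=-0.5109, i_V2=-5.801

-1.285 V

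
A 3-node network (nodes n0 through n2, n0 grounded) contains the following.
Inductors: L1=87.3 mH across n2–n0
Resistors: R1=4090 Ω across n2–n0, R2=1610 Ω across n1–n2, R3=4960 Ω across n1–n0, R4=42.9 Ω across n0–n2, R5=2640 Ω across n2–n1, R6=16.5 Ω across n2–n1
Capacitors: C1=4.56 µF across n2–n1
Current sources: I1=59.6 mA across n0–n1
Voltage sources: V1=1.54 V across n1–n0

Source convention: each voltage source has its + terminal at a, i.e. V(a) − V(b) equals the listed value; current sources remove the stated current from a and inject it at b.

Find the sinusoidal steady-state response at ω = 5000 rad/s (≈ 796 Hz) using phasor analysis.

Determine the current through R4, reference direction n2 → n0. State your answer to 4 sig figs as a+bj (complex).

0.02673+0.003173j A

Element admittances at ω=5000 rad/s:
  Y(L1) = 0.000-0.002291j S between n2,n0
  Y(R1) = 0.0002445+0.000j S between n2,n0
  Y(R2) = 0.0006211+0.000j S between n1,n2
  Y(C1) = 0.000+0.02280j S between n2,n1
  Y(R3) = 0.0002016+0.000j S between n1,n0
  I1: injects 0.0596 A into n1 (from n0)
  Y(R4) = 0.02331+0.000j S between n0,n2
  Y(R5) = 0.0003788+0.000j S between n2,n1
  Y(R6) = 0.06061+0.000j S between n2,n1
  V1: constraint V(n1)−V(n0) = 1.54
Assemble and solve the 3×3 MNA system:
  V(n1)=1.540+0.000j  V(n2)=1.147+0.1361j
  i(V1)=0.03196-0.0005788j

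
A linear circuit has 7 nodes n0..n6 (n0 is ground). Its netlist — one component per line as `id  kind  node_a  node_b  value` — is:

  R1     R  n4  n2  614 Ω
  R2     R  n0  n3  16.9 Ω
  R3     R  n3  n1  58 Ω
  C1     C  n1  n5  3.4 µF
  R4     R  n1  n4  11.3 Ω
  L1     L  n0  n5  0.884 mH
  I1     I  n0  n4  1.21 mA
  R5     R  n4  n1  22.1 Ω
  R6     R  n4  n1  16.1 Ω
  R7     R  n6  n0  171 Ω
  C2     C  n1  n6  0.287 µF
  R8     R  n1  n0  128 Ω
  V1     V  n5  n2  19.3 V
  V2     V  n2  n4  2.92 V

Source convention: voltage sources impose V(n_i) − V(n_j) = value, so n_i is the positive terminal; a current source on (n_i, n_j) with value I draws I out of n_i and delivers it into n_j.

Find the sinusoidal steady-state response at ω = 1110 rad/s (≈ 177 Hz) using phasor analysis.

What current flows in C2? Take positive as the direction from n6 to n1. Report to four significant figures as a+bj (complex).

Apply KCL at each of the 6 non-ground nodes and solve the resulting linear system.
Node n1: branches {R3, C1, R4, R5, R6, C2, R8} → V_1 = -20.04+0.7550j
Node n2: branches {R1, V1, V2} → V_2 = -19.29+0.4178j
Node n3: branches {R2, R3} → V_3 = -4.521+0.1703j
Node n4: branches {R1, R4, I1, R5, R6, V2} → V_4 = -22.21+0.4178j
Node n5: branches {C1, L1, V1} → V_5 = 0.009446+0.4178j
Node n6: branches {R7, C2} → V_6 = -0.1003-1.086j
Source currents: i(V1)=-0.4271-0.06603j, i(V2)=-0.4319-0.06603j

0.0005865+0.006351j A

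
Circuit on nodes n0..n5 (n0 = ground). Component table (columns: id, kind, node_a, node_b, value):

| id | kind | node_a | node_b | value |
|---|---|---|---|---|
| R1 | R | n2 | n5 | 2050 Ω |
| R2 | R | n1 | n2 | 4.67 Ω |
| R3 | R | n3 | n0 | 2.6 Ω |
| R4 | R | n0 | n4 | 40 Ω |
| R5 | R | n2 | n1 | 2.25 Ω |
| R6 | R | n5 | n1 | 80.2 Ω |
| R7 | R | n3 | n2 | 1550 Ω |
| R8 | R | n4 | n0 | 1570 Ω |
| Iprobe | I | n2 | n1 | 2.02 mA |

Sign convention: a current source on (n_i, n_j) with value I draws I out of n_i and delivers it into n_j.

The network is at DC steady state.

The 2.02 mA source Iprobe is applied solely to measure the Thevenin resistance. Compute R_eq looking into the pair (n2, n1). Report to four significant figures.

Apply KCL at each of the 5 non-ground nodes and solve the resulting linear system.
Node n1: branches {R2, R5, R6, Iprobe} → V_1 = 0.003065
Node n2: branches {R1, R2, R5, R7, Iprobe} → V_2 = 0.000
Node n3: branches {R3, R7} → V_3 = 0.000
Node n4: branches {R4, R8} → V_4 = 0.000
Node n5: branches {R1, R6} → V_5 = 0.002950

R_eq = 1.517 Ω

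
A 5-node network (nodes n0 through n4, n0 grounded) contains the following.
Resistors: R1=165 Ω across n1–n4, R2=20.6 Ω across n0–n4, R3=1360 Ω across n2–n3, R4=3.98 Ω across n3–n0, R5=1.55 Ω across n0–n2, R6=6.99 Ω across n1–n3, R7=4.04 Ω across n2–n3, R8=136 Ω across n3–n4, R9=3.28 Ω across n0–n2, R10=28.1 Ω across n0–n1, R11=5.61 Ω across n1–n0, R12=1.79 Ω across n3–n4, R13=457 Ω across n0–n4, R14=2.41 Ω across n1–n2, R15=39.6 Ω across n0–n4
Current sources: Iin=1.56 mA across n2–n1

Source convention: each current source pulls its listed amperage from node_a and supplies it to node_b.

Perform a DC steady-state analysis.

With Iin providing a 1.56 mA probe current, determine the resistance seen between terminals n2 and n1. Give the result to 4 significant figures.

R_eq = 1.453 Ω

Element admittances at DC:
  Y(R1) = 0.006061 S between n1,n4
  Y(R2) = 0.04854 S between n0,n4
  Y(R3) = 0.0007353 S between n2,n3
  Y(R4) = 0.2513 S between n3,n0
  Y(R5) = 0.6452 S between n0,n2
  Y(R6) = 0.1431 S between n1,n3
  Y(R7) = 0.2475 S between n2,n3
  Y(R8) = 0.007353 S between n3,n4
  Y(R9) = 0.3049 S between n0,n2
  Y(R10) = 0.03559 S between n0,n1
  Y(R11) = 0.1783 S between n1,n0
  Y(R12) = 0.5587 S between n3,n4
  Y(R13) = 0.002188 S between n0,n4
  Y(R14) = 0.4149 S between n1,n2
  Y(R15) = 0.02525 S between n0,n4
  Iin: injects 0.00156 A into n1 (from n2)
Assemble and solve the 4×4 MNA system:
  V(n1)=0.001792  V(n2)=-0.0004741  V(n3)=0.0002075  V(n4)=0.0001980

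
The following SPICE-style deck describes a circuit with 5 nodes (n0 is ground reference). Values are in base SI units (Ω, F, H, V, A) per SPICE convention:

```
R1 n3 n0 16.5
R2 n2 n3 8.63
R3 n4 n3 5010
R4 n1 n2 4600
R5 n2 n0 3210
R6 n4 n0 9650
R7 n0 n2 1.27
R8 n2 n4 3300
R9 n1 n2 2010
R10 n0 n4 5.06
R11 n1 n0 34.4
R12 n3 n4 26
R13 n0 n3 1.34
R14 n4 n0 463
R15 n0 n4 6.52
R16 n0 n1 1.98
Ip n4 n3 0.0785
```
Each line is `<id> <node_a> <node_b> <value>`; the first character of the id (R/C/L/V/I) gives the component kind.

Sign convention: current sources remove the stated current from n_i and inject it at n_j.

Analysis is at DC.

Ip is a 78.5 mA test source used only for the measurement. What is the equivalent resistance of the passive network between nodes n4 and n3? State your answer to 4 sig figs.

R_eq = 3.411 Ω

Apply KCL at each of the 4 non-ground nodes and solve the resulting linear system.
Node n1: branches {R4, R9, R11, R16} → V_1 = 1.276e-05
Node n2: branches {R2, R4, R5, R7, R8, R9} → V_2 = 0.009549
Node n3: branches {R1, R2, R3, R12, R13, Ip} → V_3 = 0.07505
Node n4: branches {R3, R6, R8, R10, R12, R14, R15, Ip} → V_4 = -0.1927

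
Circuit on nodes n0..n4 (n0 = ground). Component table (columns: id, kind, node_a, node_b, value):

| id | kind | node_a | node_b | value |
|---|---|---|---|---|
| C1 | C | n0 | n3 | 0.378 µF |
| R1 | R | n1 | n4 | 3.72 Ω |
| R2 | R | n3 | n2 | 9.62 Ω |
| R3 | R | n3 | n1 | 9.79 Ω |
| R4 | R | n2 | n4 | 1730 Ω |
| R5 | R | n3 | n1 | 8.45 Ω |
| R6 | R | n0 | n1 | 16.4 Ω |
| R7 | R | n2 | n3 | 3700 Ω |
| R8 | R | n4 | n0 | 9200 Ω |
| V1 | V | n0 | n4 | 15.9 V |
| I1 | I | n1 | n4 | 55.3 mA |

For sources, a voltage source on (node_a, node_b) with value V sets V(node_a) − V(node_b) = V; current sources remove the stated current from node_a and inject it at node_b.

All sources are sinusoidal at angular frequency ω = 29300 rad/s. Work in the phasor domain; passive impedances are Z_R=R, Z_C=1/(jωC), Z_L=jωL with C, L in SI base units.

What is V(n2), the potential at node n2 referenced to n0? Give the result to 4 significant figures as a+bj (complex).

-13.06+1.083j V

Element admittances at ω=29300 rad/s:
  Y(C1) = 0.000+0.01108j S between n0,n3
  Y(R1) = 0.2688+0.000j S between n1,n4
  Y(R2) = 0.1040+0.000j S between n3,n2
  Y(R3) = 0.1021+0.000j S between n3,n1
  Y(R4) = 0.0005780+0.000j S between n2,n4
  Y(R5) = 0.1183+0.000j S between n3,n1
  Y(R6) = 0.06098+0.000j S between n0,n1
  Y(R7) = 0.0002703+0.000j S between n2,n3
  Y(R8) = 0.0001087+0.000j S between n4,n0
  V1: constraint V(n0)−V(n4) = 15.9
  I1: injects 0.0553 A into n4 (from n1)
Assemble and solve the 5×5 MNA system:
  V(n1)=-13.10+0.4363j  V(n2)=-13.06+1.083j  V(n3)=-13.05+1.089j  V(n4)=-15.90+0.000j
  i(V1)=-0.8123-0.1179j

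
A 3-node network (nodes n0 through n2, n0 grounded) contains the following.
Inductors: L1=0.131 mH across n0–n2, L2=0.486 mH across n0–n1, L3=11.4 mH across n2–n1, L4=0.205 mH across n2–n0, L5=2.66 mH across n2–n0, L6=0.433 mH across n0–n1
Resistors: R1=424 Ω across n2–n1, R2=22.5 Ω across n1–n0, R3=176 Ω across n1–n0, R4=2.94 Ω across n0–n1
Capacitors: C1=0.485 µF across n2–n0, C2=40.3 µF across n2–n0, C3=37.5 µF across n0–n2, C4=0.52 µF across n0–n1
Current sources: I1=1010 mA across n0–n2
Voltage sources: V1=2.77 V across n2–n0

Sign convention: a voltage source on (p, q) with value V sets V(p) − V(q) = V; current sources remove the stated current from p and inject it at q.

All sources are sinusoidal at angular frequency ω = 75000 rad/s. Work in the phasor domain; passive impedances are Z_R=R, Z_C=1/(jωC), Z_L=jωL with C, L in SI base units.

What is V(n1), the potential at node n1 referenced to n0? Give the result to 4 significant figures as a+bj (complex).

MNA unknowns: 2 node voltages V₁..V_2 plus 1 source current (V1)
L1: Y=0.000-0.1018j on G[0,2]
R1: Y=0.002358+0.000j on G[2,1]
R2: Y=0.04444+0.000j on G[1,0]
L2: Y=0.000-0.02743j on G[0,1]
L3: Y=0.000-0.001170j on G[2,1]
R3: Y=0.005682+0.000j on G[1,0]
C1: Y=0.000+0.03638j on G[2,0]
I1: z[0]−=1.01, z[2]+=1.01
C2: Y=0.000+3.022j on G[2,0]
C3: Y=0.000+2.812j on G[0,2]
R4: Y=0.3401+0.000j on G[0,1]
L4: Y=0.000-0.06504j on G[2,0]
L5: Y=0.000-0.005013j on G[2,0]
C4: Y=0.000+0.03900j on G[0,1]
L6: Y=0.000-0.03079j on G[0,1]
V1: row V2−V0=2.77, i_V1 at 2,0
solve → V1=0.01702-0.007367j, V2=2.770+0.000j
aux → i_V1=1.003-15.78j

0.01702-0.007367j V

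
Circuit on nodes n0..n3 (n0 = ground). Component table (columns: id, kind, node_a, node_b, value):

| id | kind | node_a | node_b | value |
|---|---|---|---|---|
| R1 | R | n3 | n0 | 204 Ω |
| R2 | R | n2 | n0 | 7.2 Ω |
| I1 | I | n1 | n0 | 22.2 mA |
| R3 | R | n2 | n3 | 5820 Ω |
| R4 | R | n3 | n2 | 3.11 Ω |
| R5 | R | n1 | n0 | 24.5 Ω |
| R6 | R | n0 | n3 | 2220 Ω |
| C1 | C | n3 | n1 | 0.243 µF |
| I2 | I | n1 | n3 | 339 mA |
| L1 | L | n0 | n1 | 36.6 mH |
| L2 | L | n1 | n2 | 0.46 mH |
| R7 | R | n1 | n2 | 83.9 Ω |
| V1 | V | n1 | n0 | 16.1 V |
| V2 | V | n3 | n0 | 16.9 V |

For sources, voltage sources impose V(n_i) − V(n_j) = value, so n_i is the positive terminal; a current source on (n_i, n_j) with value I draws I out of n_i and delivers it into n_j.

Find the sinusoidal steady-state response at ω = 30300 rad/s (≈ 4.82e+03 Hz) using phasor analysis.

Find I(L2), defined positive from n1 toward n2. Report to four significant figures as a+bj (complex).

0.04459-0.2937j A

MNA unknowns: 3 node voltages V₁..V_3 plus 2 source currents (V1, V2)
R1: Y=0.004902+0.000j on G[3,0]
R2: Y=0.1389+0.000j on G[2,0]
I1: z[1]−=0.0222, z[0]+=0.0222
R3: Y=0.0001718+0.000j on G[2,3]
R4: Y=0.3215+0.000j on G[3,2]
R5: Y=0.04082+0.000j on G[1,0]
R6: Y=0.0004505+0.000j on G[0,3]
C1: Y=0.000+0.007363j on G[3,1]
I2: z[1]−=0.339, z[3]+=0.339
L1: Y=0.000-0.0009017j on G[0,1]
L2: Y=0.000-0.07175j on G[1,2]
R7: Y=0.01192+0.000j on G[1,2]
V1: row V1−V0=16.1, i_V1 at 1,0
V2: row V3−V0=16.9, i_V2 at 3,0
solve → V1=16.10+0.000j, V2=12.01-0.6215j, V3=16.90+0.000j
aux → i_V1=-1.112+0.3067j, i_V2=-1.326-0.2058j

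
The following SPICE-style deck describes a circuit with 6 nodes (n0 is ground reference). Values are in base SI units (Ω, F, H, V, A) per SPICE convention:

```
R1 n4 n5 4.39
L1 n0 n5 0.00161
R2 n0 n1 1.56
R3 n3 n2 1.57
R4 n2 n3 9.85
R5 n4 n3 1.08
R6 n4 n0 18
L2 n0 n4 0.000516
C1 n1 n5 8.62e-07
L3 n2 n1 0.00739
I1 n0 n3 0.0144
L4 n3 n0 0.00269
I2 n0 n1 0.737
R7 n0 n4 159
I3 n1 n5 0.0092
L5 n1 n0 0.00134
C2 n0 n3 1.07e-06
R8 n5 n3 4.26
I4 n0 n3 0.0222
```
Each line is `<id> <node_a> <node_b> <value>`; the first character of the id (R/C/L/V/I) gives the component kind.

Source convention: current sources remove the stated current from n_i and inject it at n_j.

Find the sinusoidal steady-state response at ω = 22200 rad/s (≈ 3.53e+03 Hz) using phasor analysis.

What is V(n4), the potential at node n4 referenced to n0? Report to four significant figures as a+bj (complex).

0.1056+0.4029j V

MNA unknowns: 5 node voltages V₁..V_5
R1: Y=0.2278+0.000j on G[4,5]
L1: Y=0.000-0.02798j on G[0,5]
R2: Y=0.6410+0.000j on G[0,1]
R3: Y=0.6369+0.000j on G[3,2]
R4: Y=0.1015+0.000j on G[2,3]
R5: Y=0.9259+0.000j on G[4,3]
R6: Y=0.05556+0.000j on G[4,0]
L2: Y=0.000-0.08730j on G[0,4]
C1: Y=0.000+0.01914j on G[1,5]
L3: Y=0.000-0.006095j on G[2,1]
I1: z[0]−=0.0144, z[3]+=0.0144
L4: Y=0.000-0.01675j on G[3,0]
I2: z[0]−=0.737, z[1]+=0.737
R7: Y=0.006289+0.000j on G[0,4]
I3: z[1]−=0.0092, z[5]+=0.0092
L5: Y=0.000-0.03362j on G[1,0]
C2: Y=0.000+0.02375j on G[0,3]
R8: Y=0.2347+0.000j on G[5,3]
I4: z[0]−=0.0222, z[3]+=0.0222
solve → V1=1.124+0.03876j, V2=0.1405+0.3991j, V3=0.1435+0.4072j, V4=0.1056+0.4029j, V5=0.1344+0.4542j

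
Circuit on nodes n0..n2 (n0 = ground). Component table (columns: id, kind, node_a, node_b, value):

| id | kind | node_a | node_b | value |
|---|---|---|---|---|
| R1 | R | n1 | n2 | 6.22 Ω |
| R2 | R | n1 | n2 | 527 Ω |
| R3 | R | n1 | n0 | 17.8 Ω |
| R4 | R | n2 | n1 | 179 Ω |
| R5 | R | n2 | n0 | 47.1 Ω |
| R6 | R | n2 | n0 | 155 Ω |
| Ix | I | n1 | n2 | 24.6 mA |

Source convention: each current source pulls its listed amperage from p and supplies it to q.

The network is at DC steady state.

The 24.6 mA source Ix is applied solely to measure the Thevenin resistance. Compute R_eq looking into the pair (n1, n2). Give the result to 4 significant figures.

Apply KCL at each of the 2 non-ground nodes and solve the resulting linear system.
Node n1: branches {R1, R2, R3, R4, Ix} → V_1 = -0.04347
Node n2: branches {R1, R2, R4, R5, R6, Ix} → V_2 = 0.08822

R_eq = 5.353 Ω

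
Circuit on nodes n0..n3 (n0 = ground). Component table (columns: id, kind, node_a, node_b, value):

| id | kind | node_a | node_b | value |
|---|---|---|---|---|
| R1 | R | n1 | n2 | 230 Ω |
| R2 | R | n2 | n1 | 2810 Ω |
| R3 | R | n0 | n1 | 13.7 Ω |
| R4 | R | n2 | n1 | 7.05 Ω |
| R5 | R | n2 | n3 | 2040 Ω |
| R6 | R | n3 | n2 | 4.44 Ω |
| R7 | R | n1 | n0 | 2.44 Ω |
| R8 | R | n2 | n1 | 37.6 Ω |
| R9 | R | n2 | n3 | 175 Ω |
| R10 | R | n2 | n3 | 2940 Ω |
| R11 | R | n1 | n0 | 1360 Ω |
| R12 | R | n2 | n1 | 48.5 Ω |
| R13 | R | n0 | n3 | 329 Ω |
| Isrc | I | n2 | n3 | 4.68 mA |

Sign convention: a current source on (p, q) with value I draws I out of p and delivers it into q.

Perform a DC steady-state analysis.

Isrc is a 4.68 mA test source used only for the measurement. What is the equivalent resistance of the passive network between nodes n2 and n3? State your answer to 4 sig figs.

R_eq = 4.260 Ω

Element admittances at DC:
  Y(R1) = 0.004348 S between n1,n2
  Y(R2) = 0.0003559 S between n2,n1
  Y(R3) = 0.07299 S between n0,n1
  Y(R4) = 0.1418 S between n2,n1
  Y(R5) = 0.0004902 S between n2,n3
  Y(R6) = 0.2252 S between n3,n2
  Y(R7) = 0.4098 S between n1,n0
  Y(R8) = 0.02660 S between n2,n1
  Y(R9) = 0.005714 S between n2,n3
  Y(R10) = 0.0003401 S between n2,n3
  Y(R11) = 0.0007353 S between n1,n0
  Y(R12) = 0.02062 S between n2,n1
  Y(R13) = 0.003040 S between n0,n3
  Isrc: injects 0.00468 A into n3 (from n2)
Assemble and solve the 3×3 MNA system:
  V(n1)=-0.0001226  V(n2)=-0.0004286  V(n3)=0.01951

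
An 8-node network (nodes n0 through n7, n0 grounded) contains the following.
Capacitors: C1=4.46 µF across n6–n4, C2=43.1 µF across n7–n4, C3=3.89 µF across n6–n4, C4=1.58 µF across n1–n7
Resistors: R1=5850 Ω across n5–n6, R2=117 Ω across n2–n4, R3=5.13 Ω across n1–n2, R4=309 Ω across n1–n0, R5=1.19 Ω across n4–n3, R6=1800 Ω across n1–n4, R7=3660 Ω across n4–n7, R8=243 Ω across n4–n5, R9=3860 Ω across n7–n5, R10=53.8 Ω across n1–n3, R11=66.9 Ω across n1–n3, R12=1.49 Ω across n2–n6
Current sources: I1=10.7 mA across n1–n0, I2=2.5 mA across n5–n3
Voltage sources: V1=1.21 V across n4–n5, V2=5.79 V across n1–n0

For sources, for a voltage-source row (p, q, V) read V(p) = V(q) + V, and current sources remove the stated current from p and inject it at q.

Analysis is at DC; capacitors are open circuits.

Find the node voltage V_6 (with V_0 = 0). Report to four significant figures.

Apply KCL at each of the 7 non-ground nodes and solve the resulting linear system.
Node n1: branches {R3, I1, R4, C4, R6, R10, R11, V2} → V_1 = 5.790
Node n2: branches {R2, R3, R12} → V_2 = 5.789
Node n3: branches {R5, R10, R11, I2} → V_3 = 5.795
Node n4: branches {C1, C2, R2, C3, R5, R6, R7, R8, V1} → V_4 = 5.792
Node n5: branches {R1, R8, R9, I2, V1} → V_5 = 4.582
Node n6: branches {C1, R1, C3, R12} → V_6 = 5.789
Node n7: branches {C2, C4, R7, R9} → V_7 = 5.204
Source currents: i(V1)=-0.002847, i(V2)=-0.02944

5.789 V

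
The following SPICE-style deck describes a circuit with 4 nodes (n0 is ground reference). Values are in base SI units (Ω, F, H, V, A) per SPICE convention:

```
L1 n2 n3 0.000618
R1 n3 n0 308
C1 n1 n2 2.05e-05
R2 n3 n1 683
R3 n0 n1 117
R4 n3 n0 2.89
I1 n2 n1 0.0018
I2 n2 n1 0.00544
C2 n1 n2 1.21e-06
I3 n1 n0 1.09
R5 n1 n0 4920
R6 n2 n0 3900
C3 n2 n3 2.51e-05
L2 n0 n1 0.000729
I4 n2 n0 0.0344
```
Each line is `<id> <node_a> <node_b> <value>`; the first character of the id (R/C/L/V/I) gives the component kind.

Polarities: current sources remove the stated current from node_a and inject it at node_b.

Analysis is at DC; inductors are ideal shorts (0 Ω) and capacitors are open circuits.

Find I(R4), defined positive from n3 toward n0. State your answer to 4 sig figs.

-0.04105 A

Element admittances at DC:
  L1: short n2↔n3 (DC inductor)
  Y(R1) = 0.003247 S between n3,n0
  Y(C1) = 0.000 S between n1,n2
  Y(R2) = 0.001464 S between n3,n1
  Y(R3) = 0.008547 S between n0,n1
  Y(R4) = 0.3460 S between n3,n0
  I1: injects 0.0018 A into n1 (from n2)
  I2: injects 0.00544 A into n1 (from n2)
  Y(C2) = 0.000 S between n1,n2
  I3: injects 1.09 A into n0 (from n1)
  Y(R5) = 0.0002033 S between n1,n0
  Y(R6) = 0.0002564 S between n2,n0
  Y(C3) = 0.000 S between n2,n3
  L2: short n0↔n1 (DC inductor)
  I4: injects 0.0344 A into n0 (from n2)
Assemble and solve the 5×5 MNA system:
  V(n1)=0.000  V(n2)=-0.1186  V(n3)=-0.1186
  i(L1)=-0.04161  i(L2)=1.083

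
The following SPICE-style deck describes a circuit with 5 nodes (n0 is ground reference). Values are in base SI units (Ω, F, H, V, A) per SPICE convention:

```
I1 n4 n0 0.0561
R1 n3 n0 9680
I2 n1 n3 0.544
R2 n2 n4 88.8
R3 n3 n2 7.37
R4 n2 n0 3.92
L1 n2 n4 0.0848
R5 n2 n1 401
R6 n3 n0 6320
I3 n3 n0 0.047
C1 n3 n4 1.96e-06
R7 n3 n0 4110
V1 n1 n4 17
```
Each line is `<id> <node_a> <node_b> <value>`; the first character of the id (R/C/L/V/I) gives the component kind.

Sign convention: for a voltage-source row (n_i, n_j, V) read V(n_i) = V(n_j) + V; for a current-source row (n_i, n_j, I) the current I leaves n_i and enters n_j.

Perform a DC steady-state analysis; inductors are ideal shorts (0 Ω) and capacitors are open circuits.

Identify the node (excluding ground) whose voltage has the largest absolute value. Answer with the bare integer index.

1

Element admittances at DC:
  I1: injects 0.0561 A into n0 (from n4)
  Y(R1) = 0.0001033 S between n3,n0
  I2: injects 0.544 A into n3 (from n1)
  Y(R2) = 0.01126 S between n2,n4
  Y(R3) = 0.1357 S between n3,n2
  Y(R4) = 0.2551 S between n2,n0
  L1: short n2↔n4 (DC inductor)
  Y(R5) = 0.002494 S between n2,n1
  Y(R6) = 0.0001582 S between n3,n0
  I3: injects 0.047 A into n0 (from n3)
  Y(C1) = 0.000 S between n3,n4
  Y(R7) = 0.0002433 S between n3,n0
  V1: constraint V(n1)−V(n4) = 17
Assemble and solve the 6×6 MNA system:
  V(n1)=16.59  V(n2)=-0.4106  V(n3)=3.240  V(n4)=-0.4106
  i(L1)=0.6425  i(V1)=-0.5864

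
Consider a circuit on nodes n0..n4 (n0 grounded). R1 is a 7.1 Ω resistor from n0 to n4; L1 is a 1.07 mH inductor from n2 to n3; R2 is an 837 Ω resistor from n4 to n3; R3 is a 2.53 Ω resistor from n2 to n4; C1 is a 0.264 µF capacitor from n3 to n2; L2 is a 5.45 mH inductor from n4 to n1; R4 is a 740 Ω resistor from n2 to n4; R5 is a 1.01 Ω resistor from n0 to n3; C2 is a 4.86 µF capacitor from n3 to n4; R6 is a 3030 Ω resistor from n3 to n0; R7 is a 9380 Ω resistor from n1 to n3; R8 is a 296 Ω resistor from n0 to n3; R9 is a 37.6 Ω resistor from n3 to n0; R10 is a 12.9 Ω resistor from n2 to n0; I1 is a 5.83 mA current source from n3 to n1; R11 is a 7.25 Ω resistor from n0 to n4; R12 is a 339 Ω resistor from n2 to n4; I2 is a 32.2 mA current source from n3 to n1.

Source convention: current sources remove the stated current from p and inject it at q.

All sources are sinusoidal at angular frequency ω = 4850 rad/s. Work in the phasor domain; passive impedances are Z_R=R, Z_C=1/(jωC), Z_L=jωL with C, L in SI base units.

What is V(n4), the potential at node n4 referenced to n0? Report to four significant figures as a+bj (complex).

MNA unknowns: 4 node voltages V₁..V_4
R1: Y=0.1408+0.000j on G[0,4]
L1: Y=0.000-0.1927j on G[2,3]
R2: Y=0.001195+0.000j on G[4,3]
R3: Y=0.3953+0.000j on G[2,4]
C1: Y=0.000+0.001280j on G[3,2]
L2: Y=0.000-0.03783j on G[4,1]
R4: Y=0.001351+0.000j on G[2,4]
R5: Y=0.9901+0.000j on G[0,3]
C2: Y=0.000+0.02357j on G[3,4]
R6: Y=0.0003300+0.000j on G[3,0]
R7: Y=0.0001066+0.000j on G[1,3]
R8: Y=0.003378+0.000j on G[0,3]
R9: Y=0.02660+0.000j on G[3,0]
R10: Y=0.07752+0.000j on G[2,0]
I1: z[3]−=0.00583, z[1]+=0.00583
R11: Y=0.1379+0.000j on G[0,4]
R12: Y=0.002950+0.000j on G[2,4]
I2: z[3]−=0.0322, z[1]+=0.0322
solve → V1=0.08705+1.031j, V2=0.04582+0.05051j, V3=-0.02646-0.01085j, V4=0.08411+0.02568j

0.08411+0.02568j V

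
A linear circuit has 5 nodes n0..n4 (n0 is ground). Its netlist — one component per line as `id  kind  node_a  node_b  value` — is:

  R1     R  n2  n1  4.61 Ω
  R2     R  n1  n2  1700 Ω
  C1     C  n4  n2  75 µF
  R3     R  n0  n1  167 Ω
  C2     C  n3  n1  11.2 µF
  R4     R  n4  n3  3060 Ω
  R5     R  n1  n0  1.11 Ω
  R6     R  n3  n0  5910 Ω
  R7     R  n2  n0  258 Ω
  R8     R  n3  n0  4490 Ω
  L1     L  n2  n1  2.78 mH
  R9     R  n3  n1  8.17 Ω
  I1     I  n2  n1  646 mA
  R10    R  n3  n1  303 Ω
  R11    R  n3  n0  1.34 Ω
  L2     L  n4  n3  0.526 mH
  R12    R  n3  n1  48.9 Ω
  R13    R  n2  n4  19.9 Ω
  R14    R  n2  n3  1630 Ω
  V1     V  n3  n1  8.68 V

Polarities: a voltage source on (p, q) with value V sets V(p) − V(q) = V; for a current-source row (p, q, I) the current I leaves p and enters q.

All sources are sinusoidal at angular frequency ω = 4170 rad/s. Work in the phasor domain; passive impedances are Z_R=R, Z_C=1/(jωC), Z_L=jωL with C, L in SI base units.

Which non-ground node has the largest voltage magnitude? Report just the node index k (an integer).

4

MNA unknowns: 4 node voltages V₁..V_4 plus 1 source current (V1)
R1: Y=0.2169+0.000j on G[2,1]
R2: Y=0.0005882+0.000j on G[1,2]
C1: Y=0.000+0.3127j on G[4,2]
R3: Y=0.005988+0.000j on G[0,1]
C2: Y=0.000+0.04670j on G[3,1]
R4: Y=0.0003268+0.000j on G[4,3]
R5: Y=0.9009+0.000j on G[1,0]
R6: Y=0.0001692+0.000j on G[3,0]
R7: Y=0.003876+0.000j on G[2,0]
R8: Y=0.0002227+0.000j on G[3,0]
L1: Y=0.000-0.08626j on G[2,1]
R9: Y=0.1224+0.000j on G[3,1]
I1: z[2]−=0.646, z[1]+=0.646
R10: Y=0.003300+0.000j on G[3,1]
R11: Y=0.7463+0.000j on G[3,0]
L2: Y=0.000-0.4559j on G[4,3]
R12: Y=0.02045+0.000j on G[3,1]
R13: Y=0.05025+0.000j on G[2,4]
R14: Y=0.0006135+0.000j on G[2,3]
V1: row V3−V1=8.68, i_V1 at 3,1
solve → V1=-3.928-0.005551j, V2=3.608+2.368j, V3=4.752-0.005551j, V4=4.478-5.496j
aux → i_V1=-7.321-0.2766j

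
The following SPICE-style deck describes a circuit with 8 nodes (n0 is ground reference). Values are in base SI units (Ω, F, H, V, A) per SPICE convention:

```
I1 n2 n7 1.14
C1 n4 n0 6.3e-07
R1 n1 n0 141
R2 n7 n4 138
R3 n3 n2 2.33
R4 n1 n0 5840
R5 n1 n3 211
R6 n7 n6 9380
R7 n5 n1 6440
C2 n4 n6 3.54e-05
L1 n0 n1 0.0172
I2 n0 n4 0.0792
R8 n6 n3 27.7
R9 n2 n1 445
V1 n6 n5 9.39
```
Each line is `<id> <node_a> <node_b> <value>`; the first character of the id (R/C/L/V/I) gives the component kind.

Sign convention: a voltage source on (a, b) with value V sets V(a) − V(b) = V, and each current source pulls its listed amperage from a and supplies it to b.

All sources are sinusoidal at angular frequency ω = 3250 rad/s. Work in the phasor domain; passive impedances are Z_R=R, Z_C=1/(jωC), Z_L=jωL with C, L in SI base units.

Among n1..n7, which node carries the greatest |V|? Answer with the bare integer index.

Apply KCL at each of the 7 non-ground nodes and solve the resulting linear system.
Node n1: branches {R1, R4, R5, R7, L1, R9} → V_1 = 4.579-0.1893j
Node n2: branches {I1, R3, R9} → V_2 = 6.436-11.76j
Node n3: branches {R3, R5, R8} → V_3 = 9.102-11.82j
Node n4: branches {C1, R2, C2, I2} → V_4 = 40.67-24.09j
Node n5: branches {R7, V1} → V_5 = 32.00-14.07j
Node n6: branches {R6, C2, R8, V1} → V_6 = 41.39-14.07j
Node n7: branches {I1, R2, R6} → V_7 = 195.7-23.95j
Source currents: i(V1)=0.004258-0.002155j

7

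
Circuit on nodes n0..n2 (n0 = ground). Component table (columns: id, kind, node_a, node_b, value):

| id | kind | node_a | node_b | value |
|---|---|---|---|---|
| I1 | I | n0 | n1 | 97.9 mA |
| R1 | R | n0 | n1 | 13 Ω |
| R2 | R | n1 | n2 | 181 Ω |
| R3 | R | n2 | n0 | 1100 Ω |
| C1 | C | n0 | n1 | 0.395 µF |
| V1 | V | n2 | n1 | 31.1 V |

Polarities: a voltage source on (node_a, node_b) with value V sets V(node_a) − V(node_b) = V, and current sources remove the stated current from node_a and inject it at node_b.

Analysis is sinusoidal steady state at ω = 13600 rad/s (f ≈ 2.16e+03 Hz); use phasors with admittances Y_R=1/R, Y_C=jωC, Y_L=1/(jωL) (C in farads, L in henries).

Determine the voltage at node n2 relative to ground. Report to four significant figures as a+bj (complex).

31.99-0.06145j V

Apply KCL at each of the 2 non-ground nodes and solve the resulting linear system.
Node n1: branches {I1, R1, R2, C1, V1} → V_1 = 0.8903-0.06145j
Node n2: branches {R2, R3, V1} → V_2 = 31.99-0.06145j
Source currents: i(V1)=-0.2009+5.587e-05j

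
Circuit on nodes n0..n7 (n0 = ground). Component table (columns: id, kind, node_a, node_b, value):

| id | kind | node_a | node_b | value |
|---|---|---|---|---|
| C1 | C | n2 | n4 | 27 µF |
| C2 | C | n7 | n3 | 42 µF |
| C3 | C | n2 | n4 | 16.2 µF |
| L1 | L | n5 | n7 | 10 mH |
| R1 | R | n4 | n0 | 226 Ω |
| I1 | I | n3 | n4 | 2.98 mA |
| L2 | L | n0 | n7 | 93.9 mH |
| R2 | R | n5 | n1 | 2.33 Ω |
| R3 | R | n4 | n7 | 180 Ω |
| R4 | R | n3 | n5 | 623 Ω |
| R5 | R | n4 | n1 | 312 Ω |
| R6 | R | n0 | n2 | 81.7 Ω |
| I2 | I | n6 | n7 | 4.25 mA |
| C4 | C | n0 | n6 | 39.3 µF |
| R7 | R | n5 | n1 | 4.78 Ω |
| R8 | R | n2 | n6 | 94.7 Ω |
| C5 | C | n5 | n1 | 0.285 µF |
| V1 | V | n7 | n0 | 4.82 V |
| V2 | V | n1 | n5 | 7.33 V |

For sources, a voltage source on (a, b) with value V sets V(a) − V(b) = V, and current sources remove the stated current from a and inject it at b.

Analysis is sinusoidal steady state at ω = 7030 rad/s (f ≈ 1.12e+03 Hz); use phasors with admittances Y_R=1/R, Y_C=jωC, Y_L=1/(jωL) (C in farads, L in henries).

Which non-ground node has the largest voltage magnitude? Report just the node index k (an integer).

Apply KCL at each of the 7 non-ground nodes and solve the resulting linear system.
Node n1: branches {R2, R5, R7, C5, V2} → V_1 = 11.50-2.104j
Node n2: branches {C1, C3, R6, R8} → V_2 = 1.854-0.1527j
Node n3: branches {C2, I1, R4} → V_3 = 4.808+0.01355j
Node n4: branches {C1, C3, R1, I1, R3, R5} → V_4 = 1.844-0.2920j
Node n5: branches {L1, R2, R4, R7, C5, V2} → V_5 = 4.173-2.104j
Node n6: branches {I2, C4, R8} → V_6 = -0.003711-0.05562j
Node n7: branches {C2, L1, L2, R3, I2, V1} → V_7 = 4.820+0.000j
Source currents: i(V1)=-0.04622+0.01149j, i(V2)=-4.710-0.008877j

1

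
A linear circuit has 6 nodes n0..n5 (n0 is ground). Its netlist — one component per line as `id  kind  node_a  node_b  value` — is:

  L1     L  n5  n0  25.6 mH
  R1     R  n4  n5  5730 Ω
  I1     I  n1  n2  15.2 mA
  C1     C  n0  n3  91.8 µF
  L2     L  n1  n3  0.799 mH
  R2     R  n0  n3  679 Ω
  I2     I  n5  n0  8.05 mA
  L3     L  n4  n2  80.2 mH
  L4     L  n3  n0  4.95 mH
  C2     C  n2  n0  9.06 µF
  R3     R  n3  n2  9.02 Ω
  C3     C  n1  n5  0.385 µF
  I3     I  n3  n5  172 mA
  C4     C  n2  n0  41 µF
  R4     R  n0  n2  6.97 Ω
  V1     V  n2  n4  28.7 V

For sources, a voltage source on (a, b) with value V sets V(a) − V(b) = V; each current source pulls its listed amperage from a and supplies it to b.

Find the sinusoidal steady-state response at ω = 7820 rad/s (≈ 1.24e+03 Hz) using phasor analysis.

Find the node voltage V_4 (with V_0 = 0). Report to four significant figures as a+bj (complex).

Apply KCL at each of the 5 non-ground nodes and solve the resulting linear system.
Node n1: branches {I1, L2, C3} → V_1 = -0.1960-1.046j
Node n2: branches {I1, L3, C2, R3, C4, R4, V1} → V_2 = 0.1617+0.06516j
Node n3: branches {C1, L2, R2, L4, R3, I3} → V_3 = -0.05272+0.5931j
Node n4: branches {R1, L3, V1} → V_4 = -28.54+0.06516j
Node n5: branches {L1, R1, I2, C3, I3} → V_5 = 7.418+81.04j
Source currents: i(V1)=-0.006275+0.03163j

-28.54+0.06516j V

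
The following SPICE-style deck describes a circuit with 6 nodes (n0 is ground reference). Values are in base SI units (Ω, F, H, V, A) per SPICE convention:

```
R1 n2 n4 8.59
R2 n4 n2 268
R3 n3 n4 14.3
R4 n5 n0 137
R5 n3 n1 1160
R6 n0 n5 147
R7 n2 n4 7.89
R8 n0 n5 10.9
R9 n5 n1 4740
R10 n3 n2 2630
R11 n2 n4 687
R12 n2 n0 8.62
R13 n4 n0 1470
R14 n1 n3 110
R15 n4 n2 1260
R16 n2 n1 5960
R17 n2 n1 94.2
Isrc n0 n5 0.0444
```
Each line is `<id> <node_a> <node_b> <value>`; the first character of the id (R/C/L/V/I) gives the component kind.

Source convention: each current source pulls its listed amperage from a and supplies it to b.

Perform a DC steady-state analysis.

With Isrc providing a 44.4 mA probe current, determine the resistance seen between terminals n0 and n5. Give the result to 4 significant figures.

Apply KCL at each of the 5 non-ground nodes and solve the resulting linear system.
Node n1: branches {R5, R9, R14, R16, R17} → V_1 = 0.005285
Node n2: branches {R1, R2, R7, R10, R11, R12, R15, R16, R17} → V_2 = 0.0007465
Node n3: branches {R3, R5, R10, R14} → V_3 = 0.001440
Node n4: branches {R1, R2, R3, R7, R11, R13, R15} → V_4 = 0.0008966
Node n5: branches {R4, R6, R8, R9, Isrc} → V_5 = 0.4187

R_eq = 9.429 Ω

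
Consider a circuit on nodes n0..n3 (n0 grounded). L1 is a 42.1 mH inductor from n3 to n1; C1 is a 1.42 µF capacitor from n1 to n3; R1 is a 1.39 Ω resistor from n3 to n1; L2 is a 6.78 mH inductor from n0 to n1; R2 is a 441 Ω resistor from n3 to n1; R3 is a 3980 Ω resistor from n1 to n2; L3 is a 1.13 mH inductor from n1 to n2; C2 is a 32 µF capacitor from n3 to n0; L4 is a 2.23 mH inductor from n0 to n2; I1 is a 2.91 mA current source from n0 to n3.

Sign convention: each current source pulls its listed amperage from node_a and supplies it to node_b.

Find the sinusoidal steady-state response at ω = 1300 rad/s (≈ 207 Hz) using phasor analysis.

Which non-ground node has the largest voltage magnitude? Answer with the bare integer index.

3

MNA unknowns: 3 node voltages V₁..V_3
L1: Y=0.000-0.01827j on G[3,1]
C1: Y=0.000+0.001846j on G[1,3]
R1: Y=0.7194+0.000j on G[3,1]
L2: Y=0.000-0.1135j on G[0,1]
R2: Y=0.002268+0.000j on G[3,1]
R3: Y=0.0002513+0.000j on G[1,2]
L3: Y=0.000-0.6807j on G[1,2]
C2: Y=0.000+0.04160j on G[3,0]
L4: Y=0.000-0.3449j on G[0,2]
I1: z[0]−=0.00291, z[3]+=0.00291
solve → V1=0.0006345+0.009647j, V2=0.0004203+0.006403j, V3=0.005216+0.009451j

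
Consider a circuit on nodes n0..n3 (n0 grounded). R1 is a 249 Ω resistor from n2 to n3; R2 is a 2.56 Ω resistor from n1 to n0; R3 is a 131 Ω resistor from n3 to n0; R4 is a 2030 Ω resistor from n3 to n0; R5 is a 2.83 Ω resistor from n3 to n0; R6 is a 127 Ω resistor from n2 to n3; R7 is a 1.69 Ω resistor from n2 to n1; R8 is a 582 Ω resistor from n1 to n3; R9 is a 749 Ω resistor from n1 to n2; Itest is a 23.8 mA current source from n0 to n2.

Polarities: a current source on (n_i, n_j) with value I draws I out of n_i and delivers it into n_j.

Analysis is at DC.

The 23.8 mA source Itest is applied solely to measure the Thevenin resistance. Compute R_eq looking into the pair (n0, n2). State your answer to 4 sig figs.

R_eq = 4.039 Ω

MNA unknowns: 3 node voltages V₁..V_3
R1: Y=0.004016 on G[2,3]
R2: Y=0.3906 on G[1,0]
R3: Y=0.007634 on G[3,0]
R4: Y=0.0004926 on G[3,0]
R5: Y=0.3534 on G[3,0]
R6: Y=0.007874 on G[2,3]
R7: Y=0.5917 on G[2,1]
R8: Y=0.001718 on G[1,3]
R9: Y=0.001335 on G[1,2]
Itest: z[0]−=0.0238, z[2]+=0.0238
solve → V1=0.05786, V2=0.09613, V3=0.003312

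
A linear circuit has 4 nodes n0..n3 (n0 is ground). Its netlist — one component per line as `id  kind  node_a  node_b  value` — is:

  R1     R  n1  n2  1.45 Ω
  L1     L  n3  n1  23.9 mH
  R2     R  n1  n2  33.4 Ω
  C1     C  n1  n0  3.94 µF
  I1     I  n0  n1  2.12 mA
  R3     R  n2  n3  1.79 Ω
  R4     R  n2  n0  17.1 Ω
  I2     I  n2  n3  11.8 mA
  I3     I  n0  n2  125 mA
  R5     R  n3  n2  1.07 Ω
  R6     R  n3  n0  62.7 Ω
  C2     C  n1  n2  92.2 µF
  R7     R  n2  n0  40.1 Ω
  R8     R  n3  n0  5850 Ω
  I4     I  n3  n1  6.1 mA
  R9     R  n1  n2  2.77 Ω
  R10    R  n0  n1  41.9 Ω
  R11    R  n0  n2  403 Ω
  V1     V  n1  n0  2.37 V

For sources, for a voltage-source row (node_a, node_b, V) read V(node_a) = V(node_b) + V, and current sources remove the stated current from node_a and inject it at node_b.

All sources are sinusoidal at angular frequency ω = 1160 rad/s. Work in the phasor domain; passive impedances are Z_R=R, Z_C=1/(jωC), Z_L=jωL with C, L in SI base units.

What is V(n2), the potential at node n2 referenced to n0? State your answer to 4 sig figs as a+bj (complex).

MNA unknowns: 3 node voltages V₁..V_3 plus 1 source current (V1)
R1: Y=0.6897+0.000j on G[1,2]
L1: Y=0.000-0.03607j on G[3,1]
R2: Y=0.02994+0.000j on G[1,2]
C1: Y=0.000+0.004570j on G[1,0]
I1: z[0]−=0.00212, z[1]+=0.00212
R3: Y=0.5587+0.000j on G[2,3]
R4: Y=0.05848+0.000j on G[2,0]
I2: z[2]−=0.0118, z[3]+=0.0118
I3: z[0]−=0.125, z[2]+=0.125
R5: Y=0.9346+0.000j on G[3,2]
R6: Y=0.01595+0.000j on G[3,0]
C2: Y=0.000+0.1070j on G[1,2]
R7: Y=0.02494+0.000j on G[2,0]
R8: Y=0.0001709+0.000j on G[3,0]
I4: z[3]−=0.0061, z[1]+=0.0061
R9: Y=0.3610+0.000j on G[1,2]
R10: Y=0.02387+0.000j on G[0,1]
R11: Y=0.002481+0.000j on G[0,2]
V1: row V1−V0=2.37, i_V1 at 1,0
solve → V1=2.370+0.000j, V2=2.267+0.005601j, V3=2.246+0.002586j
aux → i_V1=-0.1604-0.01135j

2.267+0.005601j V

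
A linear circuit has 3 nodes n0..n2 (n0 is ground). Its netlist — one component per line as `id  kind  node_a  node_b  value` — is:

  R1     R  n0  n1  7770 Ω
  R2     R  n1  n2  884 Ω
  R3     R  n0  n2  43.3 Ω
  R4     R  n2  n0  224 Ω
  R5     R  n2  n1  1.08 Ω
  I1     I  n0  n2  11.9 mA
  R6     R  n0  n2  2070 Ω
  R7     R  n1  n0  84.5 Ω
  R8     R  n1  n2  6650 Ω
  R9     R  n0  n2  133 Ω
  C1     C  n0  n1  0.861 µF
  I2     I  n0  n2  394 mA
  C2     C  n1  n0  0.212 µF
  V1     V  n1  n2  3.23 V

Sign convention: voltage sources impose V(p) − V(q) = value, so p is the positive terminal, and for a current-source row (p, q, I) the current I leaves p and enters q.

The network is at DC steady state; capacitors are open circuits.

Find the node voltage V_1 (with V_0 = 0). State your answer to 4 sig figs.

MNA unknowns: 2 node voltages V₁..V_2 plus 1 source current (V1)
R1: Y=0.0001287 on G[0,1]
R2: Y=0.001131 on G[1,2]
R3: Y=0.02309 on G[0,2]
R4: Y=0.004464 on G[2,0]
R5: Y=0.9259 on G[2,1]
I1: z[0]−=0.0119, z[2]+=0.0119
R6: Y=0.0004831 on G[0,2]
R7: Y=0.01183 on G[1,0]
R8: Y=0.0001504 on G[1,2]
R9: Y=0.007519 on G[0,2]
C1: Y=0.000 on G[0,1]
I2: z[0]−=0.394, z[2]+=0.394
C2: Y=0.000 on G[1,0]
V1: row V1−V2=3.23, i_V1 at 1,2
solve → V1=10.96, V2=7.728
aux → i_V1=-3.126

10.96 V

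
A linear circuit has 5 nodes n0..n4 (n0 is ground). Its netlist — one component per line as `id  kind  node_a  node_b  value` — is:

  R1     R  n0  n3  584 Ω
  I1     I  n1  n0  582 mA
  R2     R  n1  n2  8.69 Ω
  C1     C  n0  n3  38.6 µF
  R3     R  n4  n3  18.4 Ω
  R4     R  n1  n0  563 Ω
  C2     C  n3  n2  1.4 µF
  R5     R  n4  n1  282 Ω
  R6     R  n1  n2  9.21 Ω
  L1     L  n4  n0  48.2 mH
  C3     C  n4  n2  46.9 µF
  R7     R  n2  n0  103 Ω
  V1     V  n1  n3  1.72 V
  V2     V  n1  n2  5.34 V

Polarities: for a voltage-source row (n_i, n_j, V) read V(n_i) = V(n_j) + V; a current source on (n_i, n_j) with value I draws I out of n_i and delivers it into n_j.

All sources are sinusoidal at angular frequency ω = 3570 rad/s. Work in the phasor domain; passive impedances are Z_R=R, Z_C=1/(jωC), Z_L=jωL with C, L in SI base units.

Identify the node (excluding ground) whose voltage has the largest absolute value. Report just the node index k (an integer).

MNA unknowns: 4 node voltages V₁..V_4 plus 2 source currents (V1, V2)
R1: Y=0.001712+0.000j on G[0,3]
I1: z[1]−=0.582, z[0]+=0.582
R2: Y=0.1151+0.000j on G[1,2]
C1: Y=0.000+0.1378j on G[0,3]
R3: Y=0.05435+0.000j on G[4,3]
R4: Y=0.001776+0.000j on G[1,0]
C2: Y=0.000+0.004998j on G[3,2]
R5: Y=0.003546+0.000j on G[4,1]
R6: Y=0.1086+0.000j on G[1,2]
L1: Y=0.000-0.005811j on G[4,0]
C3: Y=0.000+0.1674j on G[4,2]
R7: Y=0.009709+0.000j on G[2,0]
V1: row V1−V3=1.72, i_V1 at 1,3
V2: row V1−V2=5.34, i_V2 at 1,2
solve → V1=1.165+4.062j, V2=-4.175+4.062j, V3=-0.5548+4.062j, V4=-3.931+2.961j
aux → i_V1=-0.3773+0.008426j, i_V2=-1.419-0.01955j

2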